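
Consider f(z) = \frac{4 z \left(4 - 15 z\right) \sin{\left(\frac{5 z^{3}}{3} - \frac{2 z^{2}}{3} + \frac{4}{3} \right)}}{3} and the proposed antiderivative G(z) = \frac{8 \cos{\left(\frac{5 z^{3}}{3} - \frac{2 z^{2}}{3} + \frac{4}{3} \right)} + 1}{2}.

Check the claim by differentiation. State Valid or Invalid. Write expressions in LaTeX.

d/dz[G] = - 20 z^{2} \sin{\left(\frac{5 z^{3}}{3} - \frac{2 z^{2}}{3} + \frac{4}{3} \right)} + \frac{16 z \sin{\left(\frac{5 z^{3}}{3} - \frac{2 z^{2}}{3} + \frac{4}{3} \right)}}{3}
This equals f(z) exactly, so the claim holds.

Valid. The derivative of G reproduces f.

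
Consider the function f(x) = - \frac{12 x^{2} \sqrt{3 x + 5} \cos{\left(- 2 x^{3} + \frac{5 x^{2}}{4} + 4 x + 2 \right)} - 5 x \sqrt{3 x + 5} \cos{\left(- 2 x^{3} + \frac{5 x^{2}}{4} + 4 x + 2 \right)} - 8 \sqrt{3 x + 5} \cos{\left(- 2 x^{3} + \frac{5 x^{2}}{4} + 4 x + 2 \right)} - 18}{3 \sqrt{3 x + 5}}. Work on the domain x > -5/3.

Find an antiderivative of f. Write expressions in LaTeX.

An antiderivative is F(x) = 4 \sqrt{3 x + 5} + \frac{2 \sin{\left(- 2 x^{3} + \frac{5 x^{2}}{4} + 4 x + 2 \right)}}{3}.

For F(x) to be correct the identity F'(x) - f(x) = 0 must hold.
Check: d/dx[4 \sqrt{3 x + 5} + \frac{2 \sin{\left(- 2 x^{3} + \frac{5 x^{2}}{4} + 4 x + 2 \right)}}{3}] = \frac{- 12 x^{2} \sqrt{3 x + 5} \cos{\left(- 2 x^{3} + \frac{5 x^{2}}{4} + 4 x + 2 \right)} + 5 x \sqrt{3 x + 5} \cos{\left(- 2 x^{3} + \frac{5 x^{2}}{4} + 4 x + 2 \right)} + 8 \sqrt{3 x + 5} \cos{\left(- 2 x^{3} + \frac{5 x^{2}}{4} + 4 x + 2 \right)} + 18}{3 \sqrt{3 x + 5}}, which equals f(x).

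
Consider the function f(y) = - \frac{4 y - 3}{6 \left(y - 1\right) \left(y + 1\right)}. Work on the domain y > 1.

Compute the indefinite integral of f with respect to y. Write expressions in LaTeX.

Factor the denominator (6 \left(y - 1\right) \left(y + 1\right)) and decompose: f = - \frac{7}{12 \left(y + 1\right)} - \frac{1}{12 \left(y - 1\right)}; each piece integrates to a log, atan, or power term.
Check: d/dy[- \frac{\log{\left(y - 1 \right)} + 7 \log{\left(y + 1 \right)}}{12}] = \frac{3 - 4 y}{6 y^{2} - 6}, which equals f(y).

F(y) = - \frac{\log{\left(y - 1 \right)} + 7 \log{\left(y + 1 \right)}}{12} + C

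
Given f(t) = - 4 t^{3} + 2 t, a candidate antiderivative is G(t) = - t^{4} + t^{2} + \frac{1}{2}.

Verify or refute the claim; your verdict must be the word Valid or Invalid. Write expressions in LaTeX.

Valid: G'(t) = f(t).

d/dt[G] = - 4 t^{3} + 2 t
This equals f(t) exactly, so the claim holds.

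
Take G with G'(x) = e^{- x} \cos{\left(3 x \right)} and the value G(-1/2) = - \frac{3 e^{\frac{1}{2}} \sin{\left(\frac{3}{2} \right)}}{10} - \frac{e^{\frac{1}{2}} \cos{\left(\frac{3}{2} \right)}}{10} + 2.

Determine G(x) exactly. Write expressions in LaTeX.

A candidate passes only if d/dx[G] lands on the given G'(x) exactly.
A general antiderivative is \frac{3 e^{- x} \sin{\left(3 x \right)}}{10} - \frac{e^{- x} \cos{\left(3 x \right)}}{10} + C.
The condition gives C = - \frac{3 e^{\frac{1}{2}} \sin{\left(\frac{3}{2} \right)}}{10} - \frac{e^{\frac{1}{2}} \cos{\left(\frac{3}{2} \right)}}{10} + 2 - (- \frac{3 e^{\frac{1}{2}} \sin{\left(\frac{3}{2} \right)}}{10} - \frac{e^{\frac{1}{2}} \cos{\left(\frac{3}{2} \right)}}{10}) = 2.
So G(x) = \frac{\left(20 e^{x} + 3 \sin{\left(3 x \right)} - \cos{\left(3 x \right)}\right) e^{- x}}{10}.
Check: d/dx[\frac{\left(20 e^{x} + 3 \sin{\left(3 x \right)} - \cos{\left(3 x \right)}\right) e^{- x}}{10}] = e^{- x} \cos{\left(3 x \right)} = G'(x).

G(x) = \frac{\left(20 e^{x} + 3 \sin{\left(3 x \right)} - \cos{\left(3 x \right)}\right) e^{- x}}{10}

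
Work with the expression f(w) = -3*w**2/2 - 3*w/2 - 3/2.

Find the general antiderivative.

F(w) = -(2*w**3 + 3*w**2 + 6*w - 5)/4 + C

The integrand splits into summands that can be handled one at a time.
Check: d/dw[-(2*w**3 + 3*w**2 + 6*w - 5)/4] = -3*w**2/2 - 3*w/2 - 3/2 = f(w).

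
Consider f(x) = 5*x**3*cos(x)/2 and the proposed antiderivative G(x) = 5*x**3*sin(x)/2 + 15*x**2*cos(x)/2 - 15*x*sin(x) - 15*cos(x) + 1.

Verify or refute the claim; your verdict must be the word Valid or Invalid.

d/dx[G] = 5*x**3*cos(x)/2
This equals f(x) exactly, so the claim holds.

Valid - the claim checks out under differentiation.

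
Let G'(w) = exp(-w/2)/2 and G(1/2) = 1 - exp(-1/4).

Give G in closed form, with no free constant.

Since d/dw undoes antidifferentiation here, G(w) must give back the stated G'(w).
A general antiderivative is -exp(-w/2) + C.
The condition gives C = 1 - exp(-1/4) - (-exp(-1/4)) = 1.
So G(w) = 1 - exp(-w/2).
Check: d/dw[1 - exp(-w/2)] = exp(-w/2)/2 = G'(w).

G(w) = 1 - exp(-w/2)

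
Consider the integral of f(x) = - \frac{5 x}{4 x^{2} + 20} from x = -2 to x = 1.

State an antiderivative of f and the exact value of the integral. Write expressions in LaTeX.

The substitution u = x^{2} + 5 works: f is exactly (dF/du)*(du/dx) for that inner function.
F(x) = - \frac{5 \log{\left(x^{2} + 5 \right)}}{8} is an antiderivative of f.
Check: d/dx[- \frac{5 \log{\left(x^{2} + 5 \right)}}{8}] = - \frac{5 x}{4 x^{2} + 20} = f(x).
F(1) = - \frac{5 \log{\left(6 \right)}}{8}; F(-2) = - \frac{5 \log{\left(9 \right)}}{8}.
Integral = F(1) - F(-2) = - \frac{5 \log{\left(6 \right)}}{8} + \frac{5 \log{\left(9 \right)}}{8}.

Antiderivative: F(x) = - \frac{5 \log{\left(x^{2} + 5 \right)}}{8}; value = - \frac{5 \log{\left(6 \right)}}{8} + \frac{5 \log{\left(9 \right)}}{8}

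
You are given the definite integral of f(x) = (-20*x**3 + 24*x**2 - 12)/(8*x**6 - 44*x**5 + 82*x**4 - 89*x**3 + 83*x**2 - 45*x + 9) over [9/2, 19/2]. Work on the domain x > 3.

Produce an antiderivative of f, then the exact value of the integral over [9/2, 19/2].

Antiderivative: F(x) = -56*log(x - 3)/125 + 17*log(x - 3/2)/26 + 39*log(x - 1/2)/250 - 294*log(x**2 + 1)/1625 + 1016*atan(x)/1625 + 17/(50*x - 25); value = -1016*atan(9/2)/1625 - 56*log(13/2)/125 - 294*log(365/4)/1625 - 17*log(3)/26 - 39*log(4)/250 - 17/360 + 56*log(3/2)/125 + 39*log(9)/250 + 294*log(85/4)/1625 + 1016*atan(19/2)/1625 + 17*log(8)/26

The denominator factors as (x - 3)*(2*x - 3)*(2*x - 1)**2*(x**2 + 1); partial fractions split f into directly integrable pieces: -4*(147*x - 254)/(1625*(x**2 + 1)) + 39/(125*(2*x - 1)) - 34/(25*(2*x - 1)**2) + 17/(13*(2*x - 3)) - 56/(125*(x - 3)).
F(x) = -56*log(x - 3)/125 + 17*log(x - 3/2)/26 + 39*log(x - 1/2)/250 - 294*log(x**2 + 1)/1625 + 1016*atan(x)/1625 + 17/(50*x - 25) is an antiderivative of f.
Check: d/dx[-56*log(x - 3)/125 + 17*log(x - 3/2)/26 + 39*log(x - 1/2)/250 - 294*log(x**2 + 1)/1625 + 1016*atan(x)/1625 + 17/(50*x - 25)] = (-20*x**3 + 24*x**2 - 12)/(8*x**6 - 44*x**5 + 82*x**4 - 89*x**3 + 83*x**2 - 45*x + 9) = f(x).
F(19/2) = -56*log(13/2)/125 - 294*log(365/4)/1625 + 17/450 + 39*log(9)/250 + 1016*atan(19/2)/1625 + 17*log(8)/26; F(9/2) = -294*log(85/4)/1625 - 56*log(3/2)/125 + 17/200 + 39*log(4)/250 + 17*log(3)/26 + 1016*atan(9/2)/1625.
Integral = F(19/2) - F(9/2) = -1016*atan(9/2)/1625 - 56*log(13/2)/125 - 294*log(365/4)/1625 - 17*log(3)/26 - 39*log(4)/250 - 17/360 + 56*log(3/2)/125 + 39*log(9)/250 + 294*log(85/4)/1625 + 1016*atan(19/2)/1625 + 17*log(8)/26.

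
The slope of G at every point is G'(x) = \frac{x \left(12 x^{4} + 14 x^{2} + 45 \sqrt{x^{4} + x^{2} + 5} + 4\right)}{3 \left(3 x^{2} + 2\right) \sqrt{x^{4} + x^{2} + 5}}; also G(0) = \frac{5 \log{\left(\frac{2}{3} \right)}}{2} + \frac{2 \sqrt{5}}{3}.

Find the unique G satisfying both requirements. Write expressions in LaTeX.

G(x) = \frac{4 \sqrt{x^{4} + x^{2} + 5} + 15 \log{\left(x^{2} + \frac{2}{3} \right)}}{6}

Differentiate the proposed G(x) back; it has to land on the given G'(x).
A general antiderivative is \frac{2 \sqrt{x^{4} + x^{2} + 5}}{3} + \frac{5 \log{\left(x^{2} + \frac{2}{3} \right)}}{2} + C.
The condition gives C = \frac{5 \log{\left(\frac{2}{3} \right)}}{2} + \frac{2 \sqrt{5}}{3} - (\frac{5 \log{\left(\frac{2}{3} \right)}}{2} + \frac{2 \sqrt{5}}{3}) = 0.
So G(x) = \frac{4 \sqrt{x^{4} + x^{2} + 5} + 15 \log{\left(x^{2} + \frac{2}{3} \right)}}{6}.
Check: d/dx[\frac{4 \sqrt{x^{4} + x^{2} + 5} + 15 \log{\left(x^{2} + \frac{2}{3} \right)}}{6}] = \frac{12 x^{5} + 14 x^{3} + 45 x \sqrt{x^{4} + x^{2} + 5} + 4 x}{9 x^{2} \sqrt{x^{4} + x^{2} + 5} + 6 \sqrt{x^{4} + x^{2} + 5}}, which equals G'(x).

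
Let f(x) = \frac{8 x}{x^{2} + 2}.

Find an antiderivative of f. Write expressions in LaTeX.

f matches the chain-rule pattern g'(h)*h' with inner function h(x) = \frac{x^{2}}{2} + 1; substituting u = h(x) collapses the integral.
Check: d/dx[4 \log{\left(\frac{x^{2}}{2} + 1 \right)}] = \frac{8 x}{x^{2} + 2} = f(x).

An antiderivative is F(x) = 4 \log{\left(\frac{x^{2}}{2} + 1 \right)}.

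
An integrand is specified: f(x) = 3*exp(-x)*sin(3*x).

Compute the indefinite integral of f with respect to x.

Since d/dx undoes antidifferentiation here, F'(x) = f(x) is required of F(x).
Check: d/dx[-3*exp(-x)*sin(3*x)/10 - 9*exp(-x)*cos(3*x)/10] = 3*exp(-x)*sin(3*x) = f(x).

F(x) = -3*exp(-x)*sin(3*x)/10 - 9*exp(-x)*cos(3*x)/10 + C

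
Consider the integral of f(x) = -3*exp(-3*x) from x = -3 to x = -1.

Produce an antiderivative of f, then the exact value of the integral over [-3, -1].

Since d/dx undoes antidifferentiation here, F'(x) = f(x) is required of F(x).
F(x) = exp(-3*x) is an antiderivative of f.
Check: d/dx[exp(-3*x)] = -3*exp(-3*x) = f(x).
F(-1) = exp(3); F(-3) = exp(9).
Integral = F(-1) - F(-3) = -exp(9) + exp(3).

Antiderivative: F(x) = exp(-3*x); value = -exp(9) + exp(3)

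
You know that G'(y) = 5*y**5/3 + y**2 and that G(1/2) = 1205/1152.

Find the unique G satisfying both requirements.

Integrate term by term and add the pieces.
A general antiderivative is 5*y**6/18 + y**3/3 + C.
The condition gives C = 1205/1152 - (53/1152) = 1.
So G(y) = 5*y**6/18 + y**3/3 + 1.
Check: d/dy[5*y**6/18 + y**3/3 + 1] = 5*y**5/3 + y**2 = G'(y).

G(y) = 5*y**6/18 + y**3/3 + 1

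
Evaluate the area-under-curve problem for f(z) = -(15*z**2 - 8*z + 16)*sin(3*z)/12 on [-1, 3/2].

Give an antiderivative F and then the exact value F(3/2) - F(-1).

Antiderivative: F(z) = 5*z**2*cos(3*z)/12 - 5*z*sin(3*z)/18 - 2*z*cos(3*z)/9 + 2*sin(3*z)/27 + 19*cos(3*z)/54; value = 413*cos(9/2)/432 + 19*sin(3)/54 - 37*sin(9/2)/108 - 107*cos(3)/108

A first test for any F(z): its z-derivative must equal f(z) identically.
F(z) = 5*z**2*cos(3*z)/12 - 5*z*sin(3*z)/18 - 2*z*cos(3*z)/9 + 2*sin(3*z)/27 + 19*cos(3*z)/54 is an antiderivative of f.
Check: d/dz[5*z**2*cos(3*z)/12 - 5*z*sin(3*z)/18 - 2*z*cos(3*z)/9 + 2*sin(3*z)/27 + 19*cos(3*z)/54] = -5*z**2*sin(3*z)/4 + 2*z*sin(3*z)/3 - 4*sin(3*z)/3, which equals f(z).
F(3/2) = 413*cos(9/2)/432 - 37*sin(9/2)/108; F(-1) = 107*cos(3)/108 - 19*sin(3)/54.
Integral = F(3/2) - F(-1) = 413*cos(9/2)/432 + 19*sin(3)/54 - 37*sin(9/2)/108 - 107*cos(3)/108.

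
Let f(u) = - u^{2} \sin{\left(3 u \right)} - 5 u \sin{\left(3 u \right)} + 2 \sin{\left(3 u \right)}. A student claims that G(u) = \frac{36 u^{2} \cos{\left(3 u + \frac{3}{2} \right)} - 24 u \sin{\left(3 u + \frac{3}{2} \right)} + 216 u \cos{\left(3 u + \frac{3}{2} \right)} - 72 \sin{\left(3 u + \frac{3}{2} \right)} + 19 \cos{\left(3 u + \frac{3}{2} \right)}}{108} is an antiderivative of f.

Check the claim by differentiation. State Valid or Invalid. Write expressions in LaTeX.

Invalid: d/du[G] - f = u^{2} \sin{\left(3 u \right)} - u^{2} \sin{\left(3 u + \frac{3}{2} \right)} + 5 u \sin{\left(3 u \right)} - 6 u \sin{\left(3 u + \frac{3}{2} \right)} - 2 \sin{\left(3 u \right)} - \frac{3 \sin{\left(3 u + \frac{3}{2} \right)}}{4}, which is not 0.

d/du[G] = - u^{2} \sin{\left(3 u + \frac{3}{2} \right)} - 6 u \sin{\left(3 u + \frac{3}{2} \right)} - \frac{3 \sin{\left(3 u + \frac{3}{2} \right)}}{4}
d/du[G] - f(u) = u^{2} \sin{\left(3 u \right)} - u^{2} \sin{\left(3 u + \frac{3}{2} \right)} + 5 u \sin{\left(3 u \right)} - 6 u \sin{\left(3 u + \frac{3}{2} \right)} - 2 \sin{\left(3 u \right)} - \frac{3 \sin{\left(3 u + \frac{3}{2} \right)}}{4} != 0.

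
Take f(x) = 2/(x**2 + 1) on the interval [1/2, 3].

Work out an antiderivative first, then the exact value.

Antiderivative: F(x) = 2*atan(x); value = -2*atan(1/2) + 2*atan(3)

A first test for any F(x): its x-derivative must equal f(x) identically.
F(x) = 2*atan(x) is an antiderivative of f.
Check: d/dx[2*atan(x)] = 2/(x**2 + 1) = f(x).
F(3) = 2*atan(3); F(1/2) = 2*atan(1/2).
Integral = F(3) - F(1/2) = -2*atan(1/2) + 2*atan(3).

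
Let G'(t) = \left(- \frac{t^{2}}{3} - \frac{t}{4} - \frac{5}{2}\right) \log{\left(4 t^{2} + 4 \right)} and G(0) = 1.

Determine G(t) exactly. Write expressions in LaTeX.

Any candidate G(t) must reproduce the stated G'(t) exactly.
A general antiderivative is \frac{2 t^{3}}{27} + \frac{t^{2}}{8} + \frac{43 t}{9} + \left(- \frac{t^{3}}{9} - \frac{t^{2}}{8} - \frac{5 t}{2}\right) \log{\left(4 t^{2} + 4 \right)} - \frac{\log{\left(t^{2} + 1 \right)}}{8} - \frac{43 \operatorname{atan}{\left(t \right)}}{9} + C.
The condition gives C = 1 - (0) = 1.
So G(t) = \frac{16 t^{3} + 27 t^{2} + 3 t \left(- 8 t^{2} - 9 t - 180\right) \log{\left(4 t^{2} + 4 \right)} + 1032 t - 27 \log{\left(t^{2} + 1 \right)} - 1032 \operatorname{atan}{\left(t \right)} + 216}{216}.
Check: d/dt[\frac{16 t^{3} + 27 t^{2} + 3 t \left(- 8 t^{2} - 9 t - 180\right) \log{\left(4 t^{2} + 4 \right)} + 1032 t - 27 \log{\left(t^{2} + 1 \right)} - 1032 \operatorname{atan}{\left(t \right)} + 216}{216}] = - \frac{t^{2} \log{\left(t^{2} + 1 \right)}}{3} - \frac{2 t^{2} \log{\left(2 \right)}}{3} - \frac{t \log{\left(t^{2} + 1 \right)}}{4} - \frac{t \log{\left(2 \right)}}{2} - \frac{5 \log{\left(t^{2} + 1 \right)}}{2} - 5 \log{\left(2 \right)}, which equals G'(t).

G(t) = \frac{16 t^{3} + 27 t^{2} + 3 t \left(- 8 t^{2} - 9 t - 180\right) \log{\left(4 t^{2} + 4 \right)} + 1032 t - 27 \log{\left(t^{2} + 1 \right)} - 1032 \operatorname{atan}{\left(t \right)} + 216}{216}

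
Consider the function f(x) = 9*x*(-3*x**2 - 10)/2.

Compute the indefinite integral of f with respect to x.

The substitution u = -3*x**2/2 - 5 works: f is exactly (dF/du)*(du/dx) for that inner function.
Check: d/dx[-3*(3*x**2 + 10)**2/8] = -27*x**3/2 - 45*x, which equals f(x).

F(x) = -3*(3*x**2 + 10)**2/8 + C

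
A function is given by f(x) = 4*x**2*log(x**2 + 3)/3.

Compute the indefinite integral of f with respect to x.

Any candidate F(x) must reproduce f(x) exactly when differentiated.
Check: d/dx[4*x**3*log(x**2 + 3)/9 - 8*x**3/27 + 8*x/3 - 8*sqrt(3)*atan(sqrt(3)*x/3)/3] = 4*x**2*log(x**2 + 3)/3 = f(x).

F(x) = 4*x**3*log(x**2 + 3)/9 - 8*x**3/27 + 8*x/3 - 8*sqrt(3)*atan(sqrt(3)*x/3)/3 + C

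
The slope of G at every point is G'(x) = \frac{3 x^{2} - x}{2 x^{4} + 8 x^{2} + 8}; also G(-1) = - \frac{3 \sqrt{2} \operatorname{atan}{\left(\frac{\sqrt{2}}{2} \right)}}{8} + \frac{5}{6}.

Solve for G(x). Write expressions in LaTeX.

G(x) = \frac{3 \sqrt{2} x^{2} \operatorname{atan}{\left(\frac{\sqrt{2} x}{2} \right)} + 4 x^{2} - 6 x + 6 \sqrt{2} \operatorname{atan}{\left(\frac{\sqrt{2} x}{2} \right)} + 10}{8 x^{2} + 16}

A first test for any G(x): its x-derivative must equal the given G'(x).
A general antiderivative is \frac{1 - 3 x}{4 x^{2} + 8} + \frac{3 \sqrt{2} \operatorname{atan}{\left(\frac{\sqrt{2} x}{2} \right)}}{8} + C.
The condition gives C = - \frac{3 \sqrt{2} \operatorname{atan}{\left(\frac{\sqrt{2}}{2} \right)}}{8} + \frac{5}{6} - (- \frac{3 \sqrt{2} \operatorname{atan}{\left(\frac{\sqrt{2}}{2} \right)}}{8} + \frac{1}{3}) = \frac{1}{2}.
So G(x) = \frac{3 \sqrt{2} x^{2} \operatorname{atan}{\left(\frac{\sqrt{2} x}{2} \right)} + 4 x^{2} - 6 x + 6 \sqrt{2} \operatorname{atan}{\left(\frac{\sqrt{2} x}{2} \right)} + 10}{8 x^{2} + 16}.
Check: d/dx[\frac{3 \sqrt{2} x^{2} \operatorname{atan}{\left(\frac{\sqrt{2} x}{2} \right)} + 4 x^{2} - 6 x + 6 \sqrt{2} \operatorname{atan}{\left(\frac{\sqrt{2} x}{2} \right)} + 10}{8 x^{2} + 16}] = \frac{3 x^{2} - x}{2 x^{4} + 8 x^{2} + 8} = G'(x).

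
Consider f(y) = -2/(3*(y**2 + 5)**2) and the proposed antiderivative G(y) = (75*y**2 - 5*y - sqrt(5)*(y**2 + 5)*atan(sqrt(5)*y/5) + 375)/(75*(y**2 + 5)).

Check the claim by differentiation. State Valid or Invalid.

d/dy[G] = -2/(3*y**4 + 30*y**2 + 75)
This equals f(y) exactly, so the claim holds.

Valid: G'(y) = f(y).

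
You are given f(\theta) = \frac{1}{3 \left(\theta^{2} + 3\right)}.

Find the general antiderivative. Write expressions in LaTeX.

Any candidate F(\theta) must reproduce f(\theta) exactly when differentiated.
Check: d/d\theta[\frac{\sqrt{3} \operatorname{atan}{\left(\frac{\sqrt{3} \theta}{3} \right)}}{9}] = \frac{1}{3 \theta^{2} + 9}, which equals f(\theta).

F(\theta) = \frac{\sqrt{3} \operatorname{atan}{\left(\frac{\sqrt{3} \theta}{3} \right)}}{9} + C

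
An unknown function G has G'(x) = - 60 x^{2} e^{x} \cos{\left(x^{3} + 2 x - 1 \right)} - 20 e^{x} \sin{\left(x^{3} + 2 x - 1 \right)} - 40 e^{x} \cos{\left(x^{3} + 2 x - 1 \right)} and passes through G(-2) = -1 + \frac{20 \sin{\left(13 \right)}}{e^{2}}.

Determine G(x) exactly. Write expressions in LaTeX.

G'(x) has the shape u'v + uv' for u = - 20 e^{x} and v = \sin{\left(x^{3} + 2 x - 1 \right)} — it is the derivative of the product u*v.
A general antiderivative is - 20 e^{x} \sin{\left(x^{3} + 2 x - 1 \right)} + C.
The condition gives C = -1 + \frac{20 \sin{\left(13 \right)}}{e^{2}} - (\frac{20 \sin{\left(13 \right)}}{e^{2}}) = -1.
So G(x) = - 20 e^{x} \sin{\left(x^{3} + 2 x - 1 \right)} - 1.
Check: d/dx[- 20 e^{x} \sin{\left(x^{3} + 2 x - 1 \right)} - 1] = - 60 x^{2} e^{x} \cos{\left(x^{3} + 2 x - 1 \right)} - 20 e^{x} \sin{\left(x^{3} + 2 x - 1 \right)} - 40 e^{x} \cos{\left(x^{3} + 2 x - 1 \right)} = G'(x).

G(x) = - 20 e^{x} \sin{\left(x^{3} + 2 x - 1 \right)} - 1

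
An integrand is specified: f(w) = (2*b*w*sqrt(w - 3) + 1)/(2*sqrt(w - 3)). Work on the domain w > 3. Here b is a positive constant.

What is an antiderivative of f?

An antiderivative is F(w) = (b*w**2 + 2*sqrt(w - 3))/2.

A first test for any F(w): its w-derivative must equal f(w) identically.
Check: d/dw[(b*w**2 + 2*sqrt(w - 3))/2] = (2*b*w*sqrt(w - 3) + 1)/(2*sqrt(w - 3)) = f(w).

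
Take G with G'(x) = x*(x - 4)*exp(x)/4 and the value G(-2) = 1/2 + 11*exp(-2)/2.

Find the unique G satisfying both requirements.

Recognize the product-rule pattern: G'(x) = u'v + uv' with u = x**2/4 - 3*x/2 + 3/2, v = exp(x), so integration by parts undoes it.
A general antiderivative is (x**2 - 6*x + 6)*exp(x)/4 + C.
The condition gives C = 1/2 + 11*exp(-2)/2 - (11*exp(-2)/2) = 1/2.
So G(x) = (x**2 - 6*x + 6)*exp(x)/4 + 1/2.
Check: d/dx[(x**2 - 6*x + 6)*exp(x)/4 + 1/2] = x**2*exp(x)/4 - x*exp(x), which equals G'(x).

G(x) = (x**2 - 6*x + 6)*exp(x)/4 + 1/2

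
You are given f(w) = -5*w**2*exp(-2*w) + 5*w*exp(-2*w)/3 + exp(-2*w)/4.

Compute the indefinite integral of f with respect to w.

f has the shape u'v + uv' for u = 5*w**2/2 + 5*w/3 + 17/24 and v = exp(-2*w) — it is the derivative of the product u*v.
Check: d/dw[(60*w**2 + 40*w + 17)*exp(-2*w)/24] = (-60*w**2 + 20*w + 3)*exp(-2*w)/12, which equals f(w).

F(w) = (60*w**2 + 40*w + 17)*exp(-2*w)/24 + C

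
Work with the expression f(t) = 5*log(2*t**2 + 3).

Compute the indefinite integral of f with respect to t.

F(t) = 5*(t*log(2*t**2 + 3) - 2*t + sqrt(6)*atan(sqrt(6)*t/3)) + C

A candidate is checked by its d/dt: the result must match f(t).
Check: d/dt[5*(t*log(2*t**2 + 3) - 2*t + sqrt(6)*atan(sqrt(6)*t/3))] = 5*log(2*t**2 + 3) = f(t).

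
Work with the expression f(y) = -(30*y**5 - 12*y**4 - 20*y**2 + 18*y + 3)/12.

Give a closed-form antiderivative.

An antiderivative is F(y) = y*(-75*y**5 + 36*y**4 + 100*y**2 - 135*y - 45)/180.

A first test for any F(y): its y-derivative must equal f(y) identically.
Check: d/dy[y*(-75*y**5 + 36*y**4 + 100*y**2 - 135*y - 45)/180] = -5*y**5/2 + y**4 + 5*y**2/3 - 3*y/2 - 1/4, which equals f(y).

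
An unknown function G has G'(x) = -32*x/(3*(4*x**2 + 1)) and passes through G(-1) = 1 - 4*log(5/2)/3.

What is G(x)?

The substitution u = 2*x**2 + 1/2 works: G'(x) is exactly (dG/du)*(du/dx) for that inner function.
A general antiderivative is -4*log(2*x**2 + 1/2)/3 + C.
The condition gives C = 1 - 4*log(5/2)/3 - (-4*log(5/2)/3) = 1.
So G(x) = 1 - 4*log(2*x**2 + 1/2)/3.
Check: d/dx[1 - 4*log(2*x**2 + 1/2)/3] = -32*x/(12*x**2 + 3), which equals G'(x).

G(x) = 1 - 4*log(2*x**2 + 1/2)/3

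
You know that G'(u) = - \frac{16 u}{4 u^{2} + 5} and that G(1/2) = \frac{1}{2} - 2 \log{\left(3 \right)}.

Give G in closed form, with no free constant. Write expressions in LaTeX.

G'(u) matches the chain-rule pattern g'(h)*h' with inner function h(u) = 2 u^{2} + \frac{5}{2}; substituting w = h(u) collapses the integral.
A general antiderivative is - 2 \log{\left(2 u^{2} + \frac{5}{2} \right)} + C.
The condition gives C = \frac{1}{2} - 2 \log{\left(3 \right)} - (- 2 \log{\left(3 \right)}) = \frac{1}{2}.
So G(u) = - \frac{4 \log{\left(2 u^{2} + \frac{5}{2} \right)} - 1}{2}.
Check: d/du[- \frac{4 \log{\left(2 u^{2} + \frac{5}{2} \right)} - 1}{2}] = - \frac{16 u}{4 u^{2} + 5} = G'(u).

G(u) = - \frac{4 \log{\left(2 u^{2} + \frac{5}{2} \right)} - 1}{2}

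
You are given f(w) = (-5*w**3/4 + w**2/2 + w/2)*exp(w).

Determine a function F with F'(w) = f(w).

An antiderivative is F(w) = -(5*w**3 - 17*w**2 + 32*w - 32)*exp(w)/4.

f has the shape u'v + uv' for u = -5*w**3/4 + 17*w**2/4 - 8*w + 8 and v = exp(w) — it is the derivative of the product u*v.
Check: d/dw[-(5*w**3 - 17*w**2 + 32*w - 32)*exp(w)/4] = -5*w**3*exp(w)/4 + w**2*exp(w)/2 + w*exp(w)/2, which equals f(w).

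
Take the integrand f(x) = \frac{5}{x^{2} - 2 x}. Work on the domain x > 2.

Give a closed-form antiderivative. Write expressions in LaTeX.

An antiderivative is F(x) = - \frac{5 \log{\left(x \right)}}{2} + \frac{5 \log{\left(x - 2 \right)}}{2}.

Factor the denominator (x \left(x - 2\right)) and decompose: f = \frac{5}{2 \left(x - 2\right)} - \frac{5}{2 x}; each piece integrates to a log, atan, or power term.
Check: d/dx[- \frac{5 \log{\left(x \right)}}{2} + \frac{5 \log{\left(x - 2 \right)}}{2}] = \frac{5}{x^{2} - 2 x} = f(x).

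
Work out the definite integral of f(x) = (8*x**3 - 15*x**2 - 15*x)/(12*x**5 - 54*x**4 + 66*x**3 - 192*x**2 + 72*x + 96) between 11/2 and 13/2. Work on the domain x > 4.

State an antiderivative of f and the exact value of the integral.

Antiderivative: F(x) = (1802*log(x - 4) + 2244*log(x - 1) + 220*log(x + 1/2) - 2133*log(x**2 + 4) + 4509*atan(x/2))/27540; value = -79*log(185/4)/1020 - 167*atan(11/4)/1020 - 11*log(9/2)/135 - 53*log(3/2)/810 - 11*log(6)/1377 + 11*log(7)/1377 + 53*log(5/2)/810 + 11*log(11/2)/135 + 167*atan(13/4)/1020 + 79*log(137/4)/1020

Factor the denominator (6*(x - 4)*(x - 1)*(2*x + 1)*(x**2 + 4)) and decompose: f = -(79*x - 167)/(510*(x**2 + 4)) + 22/(1377*(2*x + 1)) + 11/(135*(x - 1)) + 53/(810*(x - 4)); each piece integrates to a log, atan, or power term.
F(x) = (1802*log(x - 4) + 2244*log(x - 1) + 220*log(x + 1/2) - 2133*log(x**2 + 4) + 4509*atan(x/2))/27540 is an antiderivative of f.
Check: d/dx[(1802*log(x - 4) + 2244*log(x - 1) + 220*log(x + 1/2) - 2133*log(x**2 + 4) + 4509*atan(x/2))/27540] = (8*x**3 - 15*x**2 - 15*x)/(12*x**5 - 54*x**4 + 66*x**3 - 192*x**2 + 72*x + 96) = f(x).
F(13/2) = -79*log(185/4)/1020 + 11*log(7)/1377 + 53*log(5/2)/810 + 11*log(11/2)/135 + 167*atan(13/4)/1020; F(11/2) = -79*log(137/4)/1020 + 11*log(6)/1377 + 53*log(3/2)/810 + 11*log(9/2)/135 + 167*atan(11/4)/1020.
Integral = F(13/2) - F(11/2) = -79*log(185/4)/1020 - 167*atan(11/4)/1020 - 11*log(9/2)/135 - 53*log(3/2)/810 - 11*log(6)/1377 + 11*log(7)/1377 + 53*log(5/2)/810 + 11*log(11/2)/135 + 167*atan(13/4)/1020 + 79*log(137/4)/1020.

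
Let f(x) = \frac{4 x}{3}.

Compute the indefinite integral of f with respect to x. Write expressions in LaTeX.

F(x) = \frac{2 x^{2} - 1}{3} + C

A first test for any F(x): its x-derivative must equal f(x) identically.
Check: d/dx[\frac{2 x^{2} - 1}{3}] = \frac{4 x}{3} = f(x).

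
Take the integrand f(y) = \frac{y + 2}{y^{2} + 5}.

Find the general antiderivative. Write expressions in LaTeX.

F(y) = \frac{\log{\left(y^{2} + 5 \right)}}{2} + \frac{2 \sqrt{5} \operatorname{atan}{\left(\frac{\sqrt{5} y}{5} \right)}}{5} + C

A candidate is checked by its d/dy: the result must match f(y).
Check: d/dy[\frac{\log{\left(y^{2} + 5 \right)}}{2} + \frac{2 \sqrt{5} \operatorname{atan}{\left(\frac{\sqrt{5} y}{5} \right)}}{5}] = \frac{y + 2}{y^{2} + 5} = f(y).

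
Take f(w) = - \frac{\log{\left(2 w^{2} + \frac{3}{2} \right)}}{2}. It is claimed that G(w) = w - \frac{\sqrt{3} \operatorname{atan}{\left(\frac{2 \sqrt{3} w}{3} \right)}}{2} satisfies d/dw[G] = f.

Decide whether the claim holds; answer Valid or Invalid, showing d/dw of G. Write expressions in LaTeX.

Invalid: d/dw[G] - f = \frac{4 w^{2} \log{\left(2 w^{2} + \frac{3}{2} \right)} + 8 w^{2} + 3 \log{\left(2 w^{2} + \frac{3}{2} \right)}}{8 w^{2} + 6}, which is not 0.

d/dw[G] = \frac{4 w^{2}}{4 w^{2} + 3}
d/dw[G] - f(w) = \frac{4 w^{2} \log{\left(2 w^{2} + \frac{3}{2} \right)} + 8 w^{2} + 3 \log{\left(2 w^{2} + \frac{3}{2} \right)}}{8 w^{2} + 6} != 0.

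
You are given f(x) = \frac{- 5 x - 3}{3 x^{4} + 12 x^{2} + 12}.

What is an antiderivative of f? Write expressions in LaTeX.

An antiderivative is F(x) = - \frac{3 \sqrt{2} x^{2} \operatorname{atan}{\left(\frac{\sqrt{2} x}{2} \right)} + 6 x + 6 \sqrt{2} \operatorname{atan}{\left(\frac{\sqrt{2} x}{2} \right)} - 20}{24 \left(x^{2} + 2\right)}.

A first test for any F(x): its x-derivative must equal f(x) identically.
Check: d/dx[- \frac{3 \sqrt{2} x^{2} \operatorname{atan}{\left(\frac{\sqrt{2} x}{2} \right)} + 6 x + 6 \sqrt{2} \operatorname{atan}{\left(\frac{\sqrt{2} x}{2} \right)} - 20}{24 \left(x^{2} + 2\right)}] = \frac{- 5 x - 3}{3 x^{4} + 12 x^{2} + 12} = f(x).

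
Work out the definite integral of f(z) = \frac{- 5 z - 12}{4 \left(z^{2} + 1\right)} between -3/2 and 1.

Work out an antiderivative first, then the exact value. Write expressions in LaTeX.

Antiderivative: F(z) = - \frac{5 \log{\left(z^{2} + 1 \right)}}{8} - 3 \operatorname{atan}{\left(z \right)}; value = - 3 \operatorname{atan}{\left(\frac{3}{2} \right)} - \frac{3 \pi}{4} - \frac{5 \log{\left(2 \right)}}{8} + \frac{5 \log{\left(\frac{13}{4} \right)}}{8}

Recover f(z) by differentiating a candidate F(z); any mismatch rules it out.
F(z) = - \frac{5 \log{\left(z^{2} + 1 \right)}}{8} - 3 \operatorname{atan}{\left(z \right)} is an antiderivative of f.
Check: d/dz[- \frac{5 \log{\left(z^{2} + 1 \right)}}{8} - 3 \operatorname{atan}{\left(z \right)}] = \frac{- 5 z - 12}{4 z^{2} + 4}, which equals f(z).
F(1) = - \frac{3 \pi}{4} - \frac{5 \log{\left(2 \right)}}{8}; F(-3/2) = - \frac{5 \log{\left(\frac{13}{4} \right)}}{8} + 3 \operatorname{atan}{\left(\frac{3}{2} \right)}.
Integral = F(1) - F(-3/2) = - 3 \operatorname{atan}{\left(\frac{3}{2} \right)} - \frac{3 \pi}{4} - \frac{5 \log{\left(2 \right)}}{8} + \frac{5 \log{\left(\frac{13}{4} \right)}}{8}.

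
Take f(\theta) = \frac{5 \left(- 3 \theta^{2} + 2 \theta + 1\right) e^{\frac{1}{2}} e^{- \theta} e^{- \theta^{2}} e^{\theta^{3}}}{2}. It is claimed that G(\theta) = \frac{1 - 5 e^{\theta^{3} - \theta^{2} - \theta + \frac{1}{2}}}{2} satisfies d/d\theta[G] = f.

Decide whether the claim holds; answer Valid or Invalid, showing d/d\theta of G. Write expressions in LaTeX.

d/d\theta[G] = - \frac{15 \theta^{2} e^{\frac{1}{2}} e^{- \theta} e^{- \theta^{2}} e^{\theta^{3}}}{2} + 5 \theta e^{\frac{1}{2}} e^{- \theta} e^{- \theta^{2}} e^{\theta^{3}} + \frac{5 e^{\frac{1}{2}} e^{- \theta} e^{- \theta^{2}} e^{\theta^{3}}}{2}
This equals f(\theta) exactly, so the claim holds.

Valid - the claim checks out under differentiation.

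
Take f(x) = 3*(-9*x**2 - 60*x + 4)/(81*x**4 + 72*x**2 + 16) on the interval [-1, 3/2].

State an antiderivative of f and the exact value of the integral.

Antiderivative: F(x) = (3*x + 10)/(9*x**2 + 4); value = 75/1261

Recognize the product-rule pattern: f = u'v + uv' with u = 1/(3*x**2/2 + 2/3), v = x/2 + 5/3, so integration by parts undoes it.
F(x) = (3*x + 10)/(9*x**2 + 4) is an antiderivative of f.
Check: d/dx[(3*x + 10)/(9*x**2 + 4)] = (-27*x**2 - 180*x + 12)/(81*x**4 + 72*x**2 + 16), which equals f(x).
F(3/2) = 58/97; F(-1) = 7/13.
Integral = F(3/2) - F(-1) = 75/1261.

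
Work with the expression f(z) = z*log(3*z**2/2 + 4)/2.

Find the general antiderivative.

An antiderivative F(z) passes only if d/dz[F] lands on f(z) exactly.
Check: d/dz[z**2*log(3*z**2/2 + 4)/4 - z**2/4 + 2*log(3*z**2 + 8)/3] = z*log(3*z**2/2 + 4)/2 = f(z).

F(z) = z**2*log(3*z**2/2 + 4)/4 - z**2/4 + 2*log(3*z**2 + 8)/3 + C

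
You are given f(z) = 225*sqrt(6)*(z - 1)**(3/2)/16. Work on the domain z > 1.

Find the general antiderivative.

Since d/dz undoes antidifferentiation here, F'(z) = f(z) is required of F(z).
Check: d/dz[45*z**2*sqrt(3*z/2 - 3/2)/4 - 45*z*sqrt(3*z/2 - 3/2)/2 + 45*sqrt(3*z/2 - 3/2)/4] = (225*sqrt(6)*z**2 - 450*sqrt(6)*z + 225*sqrt(6))/(16*sqrt(z - 1)), which equals f(z).

F(z) = 45*z**2*sqrt(3*z/2 - 3/2)/4 - 45*z*sqrt(3*z/2 - 3/2)/2 + 45*sqrt(3*z/2 - 3/2)/4 + C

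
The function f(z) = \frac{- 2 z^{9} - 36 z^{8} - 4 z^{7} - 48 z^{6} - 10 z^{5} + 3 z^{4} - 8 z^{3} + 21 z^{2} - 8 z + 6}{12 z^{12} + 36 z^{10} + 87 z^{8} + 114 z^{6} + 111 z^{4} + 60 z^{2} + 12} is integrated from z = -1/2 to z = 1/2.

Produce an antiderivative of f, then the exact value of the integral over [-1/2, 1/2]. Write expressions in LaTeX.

Antiderivative: F(z) = \frac{z}{z^{4} + z^{2} + 2} + \frac{1}{12 z^{2} + 6}; value = \frac{16}{37}

A first test for any F(z): its z-derivative must equal f(z) identically.
F(z) = \frac{z}{z^{4} + z^{2} + 2} + \frac{1}{12 z^{2} + 6} is an antiderivative of f.
Check: d/dz[\frac{z}{z^{4} + z^{2} + 2} + \frac{1}{12 z^{2} + 6}] = \frac{- 2 z^{9} - 36 z^{8} - 4 z^{7} - 48 z^{6} - 10 z^{5} + 3 z^{4} - 8 z^{3} + 21 z^{2} - 8 z + 6}{12 z^{12} + 36 z^{10} + 87 z^{8} + 114 z^{6} + 111 z^{4} + 60 z^{2} + 12} = f(z).
F(1/2) = \frac{109}{333}; F(-1/2) = - \frac{35}{333}.
Integral = F(1/2) - F(-1/2) = \frac{16}{37}.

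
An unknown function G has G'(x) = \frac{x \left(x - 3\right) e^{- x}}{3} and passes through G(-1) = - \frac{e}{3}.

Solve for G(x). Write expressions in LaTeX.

G'(x) has the shape u'v + uv' for u = - \frac{x^{2}}{3} + \frac{x}{3} + \frac{1}{3} and v = e^{- x} — it is the derivative of the product u*v.
A general antiderivative is \frac{\left(- x^{2} + x + 1\right) e^{- x}}{3} + C.
The condition gives C = - \frac{e}{3} - (- \frac{e}{3}) = 0.
So G(x) = - \frac{\left(x^{2} - x - 1\right) e^{- x}}{3}.
Check: d/dx[- \frac{\left(x^{2} - x - 1\right) e^{- x}}{3}] = \frac{\left(x^{2} - 3 x\right) e^{- x}}{3}, which equals G'(x).

G(x) = - \frac{\left(x^{2} - x - 1\right) e^{- x}}{3}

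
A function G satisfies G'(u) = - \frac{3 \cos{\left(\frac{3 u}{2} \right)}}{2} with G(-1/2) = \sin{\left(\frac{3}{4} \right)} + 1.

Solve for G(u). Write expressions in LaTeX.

Whatever form G(u) takes, its d/du must return the stated G'(u).
A general antiderivative is - \sin{\left(\frac{3 u}{2} \right)} + C.
The condition gives C = \sin{\left(\frac{3}{4} \right)} + 1 - (\sin{\left(\frac{3}{4} \right)}) = 1.
So G(u) = 1 - \sin{\left(\frac{3 u}{2} \right)}.
Check: d/du[1 - \sin{\left(\frac{3 u}{2} \right)}] = - \frac{3 \cos{\left(\frac{3 u}{2} \right)}}{2} = G'(u).

G(u) = 1 - \sin{\left(\frac{3 u}{2} \right)}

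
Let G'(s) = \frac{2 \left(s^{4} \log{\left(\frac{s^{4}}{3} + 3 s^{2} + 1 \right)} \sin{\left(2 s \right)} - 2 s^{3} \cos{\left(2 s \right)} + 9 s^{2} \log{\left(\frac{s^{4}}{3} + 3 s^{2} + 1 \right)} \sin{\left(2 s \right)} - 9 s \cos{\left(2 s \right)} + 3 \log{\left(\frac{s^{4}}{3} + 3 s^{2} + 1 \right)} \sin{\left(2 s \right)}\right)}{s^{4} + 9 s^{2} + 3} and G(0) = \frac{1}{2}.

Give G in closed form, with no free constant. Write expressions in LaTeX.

Recognize the product-rule pattern: G'(s) = u'v + uv' with u = - \cos{\left(2 s \right)}, v = \log{\left(\frac{s^{4}}{3} + 3 s^{2} + 1 \right)}, so integration by parts undoes it.
A general antiderivative is - \log{\left(\frac{s^{4}}{3} + 3 s^{2} + 1 \right)} \cos{\left(2 s \right)} + C.
The condition gives C = \frac{1}{2} - (0) = \frac{1}{2}.
So G(s) = - \frac{2 \log{\left(\frac{s^{4}}{3} + 3 s^{2} + 1 \right)} \cos{\left(2 s \right)} - 1}{2}.
Check: d/ds[- \frac{2 \log{\left(\frac{s^{4}}{3} + 3 s^{2} + 1 \right)} \cos{\left(2 s \right)} - 1}{2}] = \frac{2 s^{4} \log{\left(\frac{s^{4}}{3} + 3 s^{2} + 1 \right)} \sin{\left(2 s \right)} - 4 s^{3} \cos{\left(2 s \right)} + 18 s^{2} \log{\left(\frac{s^{4}}{3} + 3 s^{2} + 1 \right)} \sin{\left(2 s \right)} - 18 s \cos{\left(2 s \right)} + 6 \log{\left(\frac{s^{4}}{3} + 3 s^{2} + 1 \right)} \sin{\left(2 s \right)}}{s^{4} + 9 s^{2} + 3}, which equals G'(s).

G(s) = - \frac{2 \log{\left(\frac{s^{4}}{3} + 3 s^{2} + 1 \right)} \cos{\left(2 s \right)} - 1}{2}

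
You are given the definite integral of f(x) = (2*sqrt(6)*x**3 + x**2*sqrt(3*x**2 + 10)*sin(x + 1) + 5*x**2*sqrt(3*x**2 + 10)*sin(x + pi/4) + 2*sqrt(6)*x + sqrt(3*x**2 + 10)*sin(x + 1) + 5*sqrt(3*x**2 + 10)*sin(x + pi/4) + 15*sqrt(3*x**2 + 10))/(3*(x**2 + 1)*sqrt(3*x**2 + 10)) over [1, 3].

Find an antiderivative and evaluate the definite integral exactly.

Antiderivative: F(x) = (2*sqrt(6)*sqrt(3*x**2 + 10) - 3*cos(x + 1) - 15*cos(x + pi/4) + 45*atan(x))/9; value = -5*pi/4 - 2*sqrt(78)/9 + 5*cos(pi/4 + 1)/3 + cos(2)/3 - cos(4)/3 - 5*cos(pi/4 + 3)/3 + 2*sqrt(222)/9 + 5*atan(3)

Check any antiderivative F(x) by computing F'(x) and comparing it with f(x).
F(x) = (2*sqrt(6)*sqrt(3*x**2 + 10) - 3*cos(x + 1) - 15*cos(x + pi/4) + 45*atan(x))/9 is an antiderivative of f.
Check: d/dx[(2*sqrt(6)*sqrt(3*x**2 + 10) - 3*cos(x + 1) - 15*cos(x + pi/4) + 45*atan(x))/9] = (2*sqrt(6)*x**3 + x**2*sqrt(3*x**2 + 10)*sin(x + 1) + 5*x**2*sqrt(3*x**2 + 10)*sin(x + pi/4) + 2*sqrt(6)*x + sqrt(3*x**2 + 10)*sin(x + 1) + 5*sqrt(3*x**2 + 10)*sin(x + pi/4) + 15*sqrt(3*x**2 + 10))/(3*x**2*sqrt(3*x**2 + 10) + 3*sqrt(3*x**2 + 10)), which equals f(x).
F(3) = -cos(4)/3 - 5*cos(pi/4 + 3)/3 + 2*sqrt(222)/9 + 5*atan(3); F(1) = -cos(2)/3 - 5*cos(pi/4 + 1)/3 + 2*sqrt(78)/9 + 5*pi/4.
Integral = F(3) - F(1) = -5*pi/4 - 2*sqrt(78)/9 + 5*cos(pi/4 + 1)/3 + cos(2)/3 - cos(4)/3 - 5*cos(pi/4 + 3)/3 + 2*sqrt(222)/9 + 5*atan(3).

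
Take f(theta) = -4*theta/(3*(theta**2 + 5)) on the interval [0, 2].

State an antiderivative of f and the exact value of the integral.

The substitution u = theta**2 + 5 works: f is exactly (dF/du)*(du/dtheta) for that inner function.
F(theta) = -2*log(theta**2 + 5)/3 is an antiderivative of f.
Check: d/dtheta[-2*log(theta**2 + 5)/3] = -4*theta/(3*theta**2 + 15), which equals f(theta).
F(2) = -2*log(9)/3; F(0) = -2*log(5)/3.
Integral = F(2) - F(0) = -2*log(9)/3 + 2*log(5)/3.

Antiderivative: F(theta) = -2*log(theta**2 + 5)/3; value = -2*log(9)/3 + 2*log(5)/3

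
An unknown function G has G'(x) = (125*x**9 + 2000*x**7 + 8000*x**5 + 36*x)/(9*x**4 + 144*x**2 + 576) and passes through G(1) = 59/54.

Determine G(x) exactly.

G(x) = (125*x**8 + 1000*x**6 - 54*x**2 - 540)/(54*(x**2 + 8))

Whatever form G(x) takes, its d/dx must return the stated G'(x).
A general antiderivative is 125*x**6/54 - 1/(x**2/2 + 4) + C.
The condition gives C = 59/54 - (113/54) = -1.
So G(x) = (125*x**8 + 1000*x**6 - 54*x**2 - 540)/(54*(x**2 + 8)).
Check: d/dx[(125*x**8 + 1000*x**6 - 54*x**2 - 540)/(54*(x**2 + 8))] = (125*x**9 + 2000*x**7 + 8000*x**5 + 36*x)/(9*x**4 + 144*x**2 + 576) = G'(x).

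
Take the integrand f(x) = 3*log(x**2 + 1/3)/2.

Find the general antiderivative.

F(x) = 3*x*log(x**2 + 1/3)/2 - 3*x + sqrt(3)*atan(sqrt(3)*x) + C

Differentiate the proposed F(x) back; it has to land on f(x) exactly.
Check: d/dx[3*x*log(x**2 + 1/3)/2 - 3*x + sqrt(3)*atan(sqrt(3)*x)] = 3*log(x**2 + 1/3)/2 = f(x).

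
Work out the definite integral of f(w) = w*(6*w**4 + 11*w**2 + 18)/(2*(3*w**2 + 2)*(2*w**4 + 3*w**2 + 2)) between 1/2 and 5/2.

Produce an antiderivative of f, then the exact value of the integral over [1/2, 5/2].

A candidate is checked by its d/dw: the result must match f(w).
F(w) = (5*log(3*w**2/2 + 1) - 2*log(w**4 + 3*w**2/2 + 1))/4 is an antiderivative of f.
Check: d/dw[(5*log(3*w**2/2 + 1) - 2*log(w**4 + 3*w**2/2 + 1))/4] = (6*w**5 + 11*w**3 + 18*w)/(12*w**6 + 26*w**4 + 24*w**2 + 8), which equals f(w).
F(5/2) = -log(791/16)/2 + 5*log(83/8)/4; F(1/2) = -log(23/16)/2 + 5*log(11/8)/4.
Integral = F(5/2) - F(1/2) = -log(791/16)/2 - 5*log(11/8)/4 + log(23/16)/2 + 5*log(83/8)/4.

Antiderivative: F(w) = (5*log(3*w**2/2 + 1) - 2*log(w**4 + 3*w**2/2 + 1))/4; value = -log(791/16)/2 - 5*log(11/8)/4 + log(23/16)/2 + 5*log(83/8)/4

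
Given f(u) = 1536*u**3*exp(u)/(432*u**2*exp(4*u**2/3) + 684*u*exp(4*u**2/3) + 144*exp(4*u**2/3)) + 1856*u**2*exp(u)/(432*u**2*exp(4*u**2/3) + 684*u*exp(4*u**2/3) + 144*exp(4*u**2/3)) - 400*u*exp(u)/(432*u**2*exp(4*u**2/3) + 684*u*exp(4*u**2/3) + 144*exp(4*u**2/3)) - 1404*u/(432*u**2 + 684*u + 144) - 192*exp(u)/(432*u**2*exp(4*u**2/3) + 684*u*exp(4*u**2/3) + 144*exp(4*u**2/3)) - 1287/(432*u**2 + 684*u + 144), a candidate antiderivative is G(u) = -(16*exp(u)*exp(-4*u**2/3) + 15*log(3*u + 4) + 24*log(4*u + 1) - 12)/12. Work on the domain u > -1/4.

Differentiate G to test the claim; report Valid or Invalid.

d/du[G] = (1536*u**3*exp(u) + 1856*u**2*exp(u) - 400*u*exp(u) - 1404*u*exp(4*u**2/3) - 192*exp(u) - 1287*exp(4*u**2/3))/(432*u**2*exp(4*u**2/3) + 684*u*exp(4*u**2/3) + 144*exp(4*u**2/3))
This equals f(u) exactly, so the claim holds.

Valid - differentiating G returns exactly f.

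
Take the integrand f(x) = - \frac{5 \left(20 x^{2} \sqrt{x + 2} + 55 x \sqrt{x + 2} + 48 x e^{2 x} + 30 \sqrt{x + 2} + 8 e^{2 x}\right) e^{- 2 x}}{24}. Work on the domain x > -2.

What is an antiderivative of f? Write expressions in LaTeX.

A first test for any F(x): its x-derivative must equal f(x) identically.
Check: d/dx[- 5 x^{2} - \frac{5 x}{3} + \frac{25 \left(x + 2\right)^{\frac{5}{2}} e^{- 2 x}}{12}] = \frac{\left(- 100 x^{2} \sqrt{x + 2} - 275 x \sqrt{x + 2} - 240 x e^{2 x} - 150 \sqrt{x + 2} - 40 e^{2 x}\right) e^{- 2 x}}{24}, which equals f(x).

An antiderivative is F(x) = - 5 x^{2} - \frac{5 x}{3} + \frac{25 \left(x + 2\right)^{\frac{5}{2}} e^{- 2 x}}{12}.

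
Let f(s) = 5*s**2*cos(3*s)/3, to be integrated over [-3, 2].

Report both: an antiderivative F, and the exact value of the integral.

A candidate is checked by its d/ds: the result must match f(s).
F(s) = 5*s**2*sin(3*s)/9 + 10*s*cos(3*s)/27 - 10*sin(3*s)/81 is an antiderivative of f.
Check: d/ds[5*s**2*sin(3*s)/9 + 10*s*cos(3*s)/27 - 10*sin(3*s)/81] = 5*s**2*cos(3*s)/3 = f(s).
F(2) = 170*sin(6)/81 + 20*cos(6)/27; F(-3) = -395*sin(9)/81 - 10*cos(9)/9.
Integral = F(2) - F(-3) = 10*cos(9)/9 + 170*sin(6)/81 + 20*cos(6)/27 + 395*sin(9)/81.

Antiderivative: F(s) = 5*s**2*sin(3*s)/9 + 10*s*cos(3*s)/27 - 10*sin(3*s)/81; value = 10*cos(9)/9 + 170*sin(6)/81 + 20*cos(6)/27 + 395*sin(9)/81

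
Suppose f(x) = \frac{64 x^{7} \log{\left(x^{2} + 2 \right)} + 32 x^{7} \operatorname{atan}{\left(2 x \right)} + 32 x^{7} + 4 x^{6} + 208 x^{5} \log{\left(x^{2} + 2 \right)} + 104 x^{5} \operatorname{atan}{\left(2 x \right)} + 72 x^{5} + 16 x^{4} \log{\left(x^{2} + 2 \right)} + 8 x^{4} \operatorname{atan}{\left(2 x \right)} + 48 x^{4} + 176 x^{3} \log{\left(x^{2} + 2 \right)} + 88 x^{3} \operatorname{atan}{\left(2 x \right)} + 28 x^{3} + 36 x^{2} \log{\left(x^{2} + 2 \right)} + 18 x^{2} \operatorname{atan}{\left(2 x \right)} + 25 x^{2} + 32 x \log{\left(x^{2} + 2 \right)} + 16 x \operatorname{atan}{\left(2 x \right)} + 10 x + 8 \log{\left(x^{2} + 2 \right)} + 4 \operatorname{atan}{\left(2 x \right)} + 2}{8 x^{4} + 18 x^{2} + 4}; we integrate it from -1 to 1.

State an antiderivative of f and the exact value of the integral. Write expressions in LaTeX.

Antiderivative: F(x) = 2 x^{4} \log{\left(x^{2} + 2 \right)} + x^{4} \operatorname{atan}{\left(2 x \right)} + 4 x^{2} \log{\left(x^{2} + 2 \right)} + 2 x^{2} \operatorname{atan}{\left(2 x \right)} + 2 x \log{\left(x^{2} + 2 \right)} + x \operatorname{atan}{\left(2 x \right)} + \frac{\log{\left(x^{2} + 2 \right)}}{2} + \frac{\operatorname{atan}{\left(2 x \right)}}{4}; value = 4 \log{\left(3 \right)} + \frac{13 \operatorname{atan}{\left(2 \right)}}{2}

f has the shape u'v + uv' for u = 2 \log{\left(x^{2} + 2 \right)} + \operatorname{atan}{\left(2 x \right)} and v = x^{4} + 2 x^{2} + x + \frac{1}{4} — it is the derivative of the product u*v.
F(x) = 2 x^{4} \log{\left(x^{2} + 2 \right)} + x^{4} \operatorname{atan}{\left(2 x \right)} + 4 x^{2} \log{\left(x^{2} + 2 \right)} + 2 x^{2} \operatorname{atan}{\left(2 x \right)} + 2 x \log{\left(x^{2} + 2 \right)} + x \operatorname{atan}{\left(2 x \right)} + \frac{\log{\left(x^{2} + 2 \right)}}{2} + \frac{\operatorname{atan}{\left(2 x \right)}}{4} is an antiderivative of f.
Check: d/dx[2 x^{4} \log{\left(x^{2} + 2 \right)} + x^{4} \operatorname{atan}{\left(2 x \right)} + 4 x^{2} \log{\left(x^{2} + 2 \right)} + 2 x^{2} \operatorname{atan}{\left(2 x \right)} + 2 x \log{\left(x^{2} + 2 \right)} + x \operatorname{atan}{\left(2 x \right)} + \frac{\log{\left(x^{2} + 2 \right)}}{2} + \frac{\operatorname{atan}{\left(2 x \right)}}{4}] = \frac{64 x^{7} \log{\left(x^{2} + 2 \right)} + 32 x^{7} \operatorname{atan}{\left(2 x \right)} + 32 x^{7} + 4 x^{6} + 208 x^{5} \log{\left(x^{2} + 2 \right)} + 104 x^{5} \operatorname{atan}{\left(2 x \right)} + 72 x^{5} + 16 x^{4} \log{\left(x^{2} + 2 \right)} + 8 x^{4} \operatorname{atan}{\left(2 x \right)} + 48 x^{4} + 176 x^{3} \log{\left(x^{2} + 2 \right)} + 88 x^{3} \operatorname{atan}{\left(2 x \right)} + 28 x^{3} + 36 x^{2} \log{\left(x^{2} + 2 \right)} + 18 x^{2} \operatorname{atan}{\left(2 x \right)} + 25 x^{2} + 32 x \log{\left(x^{2} + 2 \right)} + 16 x \operatorname{atan}{\left(2 x \right)} + 10 x + 8 \log{\left(x^{2} + 2 \right)} + 4 \operatorname{atan}{\left(2 x \right)} + 2}{8 x^{4} + 18 x^{2} + 4} = f(x).
F(1) = \frac{17 \operatorname{atan}{\left(2 \right)}}{4} + \frac{17 \log{\left(3 \right)}}{2}; F(-1) = - \frac{9 \operatorname{atan}{\left(2 \right)}}{4} + \frac{9 \log{\left(3 \right)}}{2}.
Integral = F(1) - F(-1) = 4 \log{\left(3 \right)} + \frac{13 \operatorname{atan}{\left(2 \right)}}{2}.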